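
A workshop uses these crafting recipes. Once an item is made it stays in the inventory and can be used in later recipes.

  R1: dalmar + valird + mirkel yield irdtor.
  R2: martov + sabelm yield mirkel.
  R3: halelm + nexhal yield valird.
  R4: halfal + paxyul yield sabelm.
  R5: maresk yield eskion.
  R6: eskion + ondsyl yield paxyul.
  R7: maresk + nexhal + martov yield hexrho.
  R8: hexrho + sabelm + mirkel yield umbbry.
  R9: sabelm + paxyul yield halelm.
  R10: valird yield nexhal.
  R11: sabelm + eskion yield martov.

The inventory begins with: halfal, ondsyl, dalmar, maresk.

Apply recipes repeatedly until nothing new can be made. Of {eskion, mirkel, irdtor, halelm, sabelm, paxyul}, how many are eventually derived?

5

Using R5, maresk makes eskion.
Using R6, eskion and ondsyl make paxyul.
halfal + paxyul → sabelm (R4).
Using R11, sabelm and eskion make martov.
sabelm + paxyul → halelm (R9).
Using R2, martov and sabelm make mirkel.
eskion: reached.
mirkel: reached.
irdtor would need dalmar, valird, and mirkel (R1), but valird is never obtained.
halelm: reached.
sabelm: reached.
paxyul: reached.
Reached: eskion, mirkel, halelm, sabelm, and paxyul — 5 of the 6.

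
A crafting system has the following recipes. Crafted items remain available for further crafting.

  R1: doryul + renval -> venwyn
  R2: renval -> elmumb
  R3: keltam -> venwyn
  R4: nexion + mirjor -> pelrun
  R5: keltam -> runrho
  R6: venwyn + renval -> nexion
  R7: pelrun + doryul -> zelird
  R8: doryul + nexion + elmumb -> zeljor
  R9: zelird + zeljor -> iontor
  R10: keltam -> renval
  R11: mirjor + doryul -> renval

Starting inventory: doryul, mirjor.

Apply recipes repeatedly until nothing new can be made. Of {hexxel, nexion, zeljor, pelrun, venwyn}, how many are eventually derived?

Using R11, mirjor and doryul make renval.
doryul + renval -> venwyn (R1).
Using R2, renval makes elmumb.
venwyn + renval -> nexion (R6).
doryul + nexion + elmumb -> zeljor (R8).
nexion + mirjor -> pelrun (R4).
No rule produces hexxel, and it is not given.
nexion: reached.
zeljor: reached.
pelrun: reached.
venwyn: reached.
Reached: nexion, zeljor, pelrun, and venwyn — 4 of the 5.

4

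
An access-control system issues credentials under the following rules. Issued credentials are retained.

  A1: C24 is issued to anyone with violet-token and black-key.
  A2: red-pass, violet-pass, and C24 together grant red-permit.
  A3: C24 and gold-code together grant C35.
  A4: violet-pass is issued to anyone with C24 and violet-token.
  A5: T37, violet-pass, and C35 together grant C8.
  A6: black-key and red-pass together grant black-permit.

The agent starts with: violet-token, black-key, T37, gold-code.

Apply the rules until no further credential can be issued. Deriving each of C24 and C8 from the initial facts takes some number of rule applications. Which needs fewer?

C24: Holding violet-token and black-key grants C24 (A1). [1 rule application]
C8: Holding violet-token and black-key grants C24 (A1). Holding C24 and violet-token grants violet-pass (A4). Holding C24 and gold-code grants C35 (A3). Holding T37, violet-pass, and C35 grants C8 (A5). [4 rule applications]
C24 needs fewer.

C24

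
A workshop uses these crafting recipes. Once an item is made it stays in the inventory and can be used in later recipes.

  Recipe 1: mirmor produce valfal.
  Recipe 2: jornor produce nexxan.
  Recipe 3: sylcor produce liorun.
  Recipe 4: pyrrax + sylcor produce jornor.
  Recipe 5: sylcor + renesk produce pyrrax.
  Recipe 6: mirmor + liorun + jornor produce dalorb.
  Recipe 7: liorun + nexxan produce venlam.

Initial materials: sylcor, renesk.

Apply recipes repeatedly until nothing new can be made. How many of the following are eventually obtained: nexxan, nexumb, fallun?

sylcor + renesk → pyrrax (Recipe 5).
pyrrax + sylcor → jornor (Recipe 4).
Using Recipe 2, jornor makes nexxan.
nexxan: reached.
No rule produces nexumb, and it is not given.
No rule produces fallun, and it is not given.
Reached: nexxan — 1 of the 3.

1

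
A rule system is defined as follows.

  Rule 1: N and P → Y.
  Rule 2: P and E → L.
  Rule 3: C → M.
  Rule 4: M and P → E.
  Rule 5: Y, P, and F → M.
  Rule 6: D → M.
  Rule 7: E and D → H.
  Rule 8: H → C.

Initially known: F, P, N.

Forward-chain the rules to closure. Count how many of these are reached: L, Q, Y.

2

N and P hold, so Y follows (Rule 1).
From Y, P, and F, Rule 5 gives M.
M and P hold, so E follows (Rule 4).
From P and E, Rule 2 gives L.
L: reached.
No rule produces Q, and it is not given.
Y: reached.
Reached: L and Y — 2 of the 3.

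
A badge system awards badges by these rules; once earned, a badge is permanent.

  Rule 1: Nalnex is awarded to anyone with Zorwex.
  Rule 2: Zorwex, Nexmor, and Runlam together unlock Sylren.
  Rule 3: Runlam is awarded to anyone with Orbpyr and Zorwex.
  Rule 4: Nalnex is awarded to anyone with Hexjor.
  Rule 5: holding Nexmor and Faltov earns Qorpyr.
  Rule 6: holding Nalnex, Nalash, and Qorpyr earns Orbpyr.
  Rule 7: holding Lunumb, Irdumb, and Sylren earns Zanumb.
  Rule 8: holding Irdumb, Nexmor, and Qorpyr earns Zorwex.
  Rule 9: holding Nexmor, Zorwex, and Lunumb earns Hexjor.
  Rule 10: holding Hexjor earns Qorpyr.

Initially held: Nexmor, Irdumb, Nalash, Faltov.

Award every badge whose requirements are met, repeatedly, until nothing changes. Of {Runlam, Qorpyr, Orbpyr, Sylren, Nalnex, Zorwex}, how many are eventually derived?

With Nexmor and Faltov, Qorpyr is earned (Rule 5).
With Irdumb, Nexmor, and Qorpyr, Zorwex is earned (Rule 8).
With Zorwex, Nalnex is earned (Rule 1).
With Nalnex, Nalash, and Qorpyr, Orbpyr is earned (Rule 6).
With Orbpyr and Zorwex, Runlam is earned (Rule 3).
With Zorwex, Nexmor, and Runlam, Sylren is earned (Rule 2).
Runlam: reached.
Qorpyr: reached.
Orbpyr: reached.
Sylren: reached.
Nalnex: reached.
Zorwex: reached.
All 6 are reached.

6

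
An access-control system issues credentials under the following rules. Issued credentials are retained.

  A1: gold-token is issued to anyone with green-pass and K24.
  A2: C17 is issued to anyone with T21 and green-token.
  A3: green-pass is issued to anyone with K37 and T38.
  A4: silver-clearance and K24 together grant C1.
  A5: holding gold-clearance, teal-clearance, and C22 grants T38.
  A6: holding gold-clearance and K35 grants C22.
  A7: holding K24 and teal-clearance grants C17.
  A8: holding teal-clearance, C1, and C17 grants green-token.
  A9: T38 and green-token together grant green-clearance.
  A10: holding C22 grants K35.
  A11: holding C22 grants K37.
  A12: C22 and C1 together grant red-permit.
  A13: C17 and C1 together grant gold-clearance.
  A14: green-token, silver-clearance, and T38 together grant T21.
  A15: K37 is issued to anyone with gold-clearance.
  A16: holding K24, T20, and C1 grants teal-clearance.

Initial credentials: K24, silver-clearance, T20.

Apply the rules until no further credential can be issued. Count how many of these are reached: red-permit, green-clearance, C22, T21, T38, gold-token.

0

red-permit would need C22 and C1 (A12), but C22 is never granted.
green-clearance would need T38 and green-token (A9), but T38 is never granted.
C22 would need gold-clearance and K35 (A6), but K35 is never granted.
T21 would need green-token, silver-clearance, and T38 (A14), but T38 is never granted.
T38 would need gold-clearance, teal-clearance, and C22 (A5), but C22 is never granted.
gold-token would need green-pass and K24 (A1), but green-pass is never granted.
None of the 6 are reached.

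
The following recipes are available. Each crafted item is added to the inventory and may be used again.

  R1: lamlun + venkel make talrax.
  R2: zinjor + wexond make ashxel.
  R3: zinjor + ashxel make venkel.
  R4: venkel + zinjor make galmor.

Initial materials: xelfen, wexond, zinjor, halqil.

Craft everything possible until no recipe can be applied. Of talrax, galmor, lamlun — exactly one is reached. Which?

galmor

Using R2, zinjor and wexond make ashxel.
Using R3, zinjor and ashxel make venkel.
Using R4, venkel and zinjor make galmor.
talrax would need lamlun and venkel (R1), but lamlun is never obtained. No rule produces lamlun, and it is not given.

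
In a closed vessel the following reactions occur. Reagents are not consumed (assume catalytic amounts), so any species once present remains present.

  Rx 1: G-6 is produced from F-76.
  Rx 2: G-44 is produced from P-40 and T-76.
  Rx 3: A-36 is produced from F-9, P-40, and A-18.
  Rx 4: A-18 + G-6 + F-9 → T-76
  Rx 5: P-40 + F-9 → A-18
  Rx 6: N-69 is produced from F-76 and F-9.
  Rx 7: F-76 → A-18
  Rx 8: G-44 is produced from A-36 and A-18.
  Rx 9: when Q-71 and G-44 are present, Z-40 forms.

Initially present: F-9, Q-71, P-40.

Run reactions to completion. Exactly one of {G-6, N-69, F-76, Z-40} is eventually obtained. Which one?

Z-40

P-40 and F-9 present → A-18 forms (Rx 5).
F-9, P-40, and A-18 present → A-36 forms (Rx 3).
A-36 and A-18 present → G-44 forms (Rx 8).
Q-71 and G-44 present → Z-40 forms (Rx 9).
N-69 would need F-76 and F-9 (Rx 6), but F-76 never forms. No rule produces F-76, and it is not given. G-6 would need F-76 (Rx 1), but F-76 never forms.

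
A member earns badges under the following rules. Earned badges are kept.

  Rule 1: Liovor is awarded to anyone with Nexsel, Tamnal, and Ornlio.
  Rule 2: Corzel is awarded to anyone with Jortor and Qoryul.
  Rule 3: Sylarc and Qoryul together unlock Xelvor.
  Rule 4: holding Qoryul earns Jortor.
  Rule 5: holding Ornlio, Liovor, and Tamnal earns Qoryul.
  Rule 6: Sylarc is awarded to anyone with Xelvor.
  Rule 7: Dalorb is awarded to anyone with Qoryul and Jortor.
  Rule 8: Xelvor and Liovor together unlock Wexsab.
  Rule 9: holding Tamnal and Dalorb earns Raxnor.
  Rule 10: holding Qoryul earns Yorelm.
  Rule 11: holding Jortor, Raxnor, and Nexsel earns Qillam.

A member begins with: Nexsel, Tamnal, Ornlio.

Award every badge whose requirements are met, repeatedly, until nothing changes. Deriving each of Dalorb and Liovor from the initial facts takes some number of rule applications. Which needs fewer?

Liovor

Liovor: With Nexsel, Tamnal, and Ornlio, Liovor is earned (Rule 1). [1 rule application]
Dalorb: With Nexsel, Tamnal, and Ornlio, Liovor is earned (Rule 1). With Ornlio, Liovor, and Tamnal, Qoryul is earned (Rule 5). With Qoryul, Jortor is earned (Rule 4). With Qoryul and Jortor, Dalorb is earned (Rule 7). [4 rule applications]
Liovor needs fewer.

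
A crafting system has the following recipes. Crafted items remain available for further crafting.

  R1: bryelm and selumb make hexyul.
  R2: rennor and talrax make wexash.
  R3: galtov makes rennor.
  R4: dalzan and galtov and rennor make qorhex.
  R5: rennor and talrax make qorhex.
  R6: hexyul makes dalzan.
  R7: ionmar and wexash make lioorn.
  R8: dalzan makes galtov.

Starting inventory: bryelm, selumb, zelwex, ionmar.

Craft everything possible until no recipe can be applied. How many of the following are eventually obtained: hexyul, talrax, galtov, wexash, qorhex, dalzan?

Using R1, bryelm and selumb make hexyul.
hexyul → dalzan (R6).
Using R8, dalzan makes galtov.
galtov → rennor (R3).
Using R4, dalzan, galtov, and rennor make qorhex.
hexyul: reached.
No rule produces talrax, and it is not given.
galtov: reached.
wexash would need rennor and talrax (R2), but talrax is never obtained.
qorhex: reached.
dalzan: reached.
Reached: hexyul, galtov, qorhex, and dalzan — 4 of the 6.

4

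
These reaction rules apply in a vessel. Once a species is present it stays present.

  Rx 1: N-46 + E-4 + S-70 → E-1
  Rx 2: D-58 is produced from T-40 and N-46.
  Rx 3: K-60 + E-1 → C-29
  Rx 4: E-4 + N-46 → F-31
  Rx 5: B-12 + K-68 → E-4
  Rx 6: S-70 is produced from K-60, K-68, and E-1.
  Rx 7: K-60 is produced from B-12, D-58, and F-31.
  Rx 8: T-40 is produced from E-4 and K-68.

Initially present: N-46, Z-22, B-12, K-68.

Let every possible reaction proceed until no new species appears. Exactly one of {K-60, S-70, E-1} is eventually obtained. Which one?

B-12 and K-68 present → E-4 forms (Rx 5).
E-4 and N-46 present → F-31 forms (Rx 4).
E-4 and K-68 present → T-40 forms (Rx 8).
T-40 and N-46 present → D-58 forms (Rx 2).
B-12, D-58, and F-31 present → K-60 forms (Rx 7).
S-70 would need K-60, K-68, and E-1 (Rx 6), but E-1 never forms. E-1 would need N-46, E-4, and S-70 (Rx 1), but S-70 never forms.

K-60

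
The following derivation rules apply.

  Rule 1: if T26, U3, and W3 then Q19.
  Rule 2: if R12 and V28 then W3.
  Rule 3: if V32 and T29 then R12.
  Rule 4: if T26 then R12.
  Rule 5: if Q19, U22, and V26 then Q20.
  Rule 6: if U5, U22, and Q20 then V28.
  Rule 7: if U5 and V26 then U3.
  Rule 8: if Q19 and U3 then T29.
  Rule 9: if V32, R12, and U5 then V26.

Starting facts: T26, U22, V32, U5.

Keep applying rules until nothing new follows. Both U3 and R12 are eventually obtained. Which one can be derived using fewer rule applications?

R12

R12: T26 holds, so R12 follows (Rule 4). [1 rule application]
U3: From T26, Rule 4 gives R12. From V32, R12, and U5, Rule 9 gives V26. U5 and V26 hold, so U3 follows (Rule 7). [3 rule applications]
R12 needs fewer.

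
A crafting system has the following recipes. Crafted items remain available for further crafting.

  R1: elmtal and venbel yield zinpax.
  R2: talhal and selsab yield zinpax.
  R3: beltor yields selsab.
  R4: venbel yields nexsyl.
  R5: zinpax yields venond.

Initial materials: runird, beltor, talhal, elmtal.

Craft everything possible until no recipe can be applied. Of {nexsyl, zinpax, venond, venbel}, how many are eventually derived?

beltor → selsab (R3).
Using R2, talhal and selsab make zinpax.
Using R5, zinpax makes venond.
nexsyl would need venbel (R4), but venbel is never obtained.
zinpax: reached.
venond: reached.
No rule produces venbel, and it is not given.
Reached: zinpax and venond — 2 of the 4.

2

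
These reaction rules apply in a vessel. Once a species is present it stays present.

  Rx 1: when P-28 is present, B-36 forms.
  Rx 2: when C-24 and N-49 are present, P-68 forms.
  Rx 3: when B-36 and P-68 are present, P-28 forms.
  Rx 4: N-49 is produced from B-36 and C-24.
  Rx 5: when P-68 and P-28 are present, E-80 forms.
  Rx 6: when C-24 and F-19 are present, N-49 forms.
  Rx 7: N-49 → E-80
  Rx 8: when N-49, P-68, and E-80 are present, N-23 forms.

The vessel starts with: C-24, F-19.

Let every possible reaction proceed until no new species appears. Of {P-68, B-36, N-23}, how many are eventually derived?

C-24 and F-19 present → N-49 forms (Rx 6).
N-49 present → E-80 forms (Rx 7).
C-24 and N-49 present → P-68 forms (Rx 2).
N-49, P-68, and E-80 present → N-23 forms (Rx 8).
P-68: reached.
B-36 would need P-28 (Rx 1), but P-28 never forms.
N-23: reached.
Reached: P-68 and N-23 — 2 of the 3.

2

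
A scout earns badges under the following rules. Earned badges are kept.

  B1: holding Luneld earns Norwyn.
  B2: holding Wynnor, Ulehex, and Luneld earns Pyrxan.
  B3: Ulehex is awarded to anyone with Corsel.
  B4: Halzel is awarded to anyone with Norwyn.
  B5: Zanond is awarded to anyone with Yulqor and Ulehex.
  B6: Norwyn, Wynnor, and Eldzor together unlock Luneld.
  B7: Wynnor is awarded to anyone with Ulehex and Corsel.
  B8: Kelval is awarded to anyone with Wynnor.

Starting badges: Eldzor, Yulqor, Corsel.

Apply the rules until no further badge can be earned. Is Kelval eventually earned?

Yes

With Corsel, Ulehex is earned (B3).
With Ulehex and Corsel, Wynnor is earned (B7).
With Wynnor, Kelval is earned (B8).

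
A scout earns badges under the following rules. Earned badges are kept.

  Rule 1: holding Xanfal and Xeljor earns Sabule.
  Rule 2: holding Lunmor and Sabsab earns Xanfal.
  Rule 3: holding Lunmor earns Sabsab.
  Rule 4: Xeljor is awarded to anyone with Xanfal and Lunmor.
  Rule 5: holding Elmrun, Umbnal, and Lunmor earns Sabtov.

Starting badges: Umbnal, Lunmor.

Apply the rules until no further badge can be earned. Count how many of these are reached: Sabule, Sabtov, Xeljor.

2

With Lunmor, Sabsab is earned (Rule 3).
With Lunmor and Sabsab, Xanfal is earned (Rule 2).
With Xanfal and Lunmor, Xeljor is earned (Rule 4).
With Xanfal and Xeljor, Sabule is earned (Rule 1).
Sabule: reached.
Sabtov would need Elmrun, Umbnal, and Lunmor (Rule 5), but Elmrun is never earned.
Xeljor: reached.
Reached: Sabule and Xeljor — 2 of the 3.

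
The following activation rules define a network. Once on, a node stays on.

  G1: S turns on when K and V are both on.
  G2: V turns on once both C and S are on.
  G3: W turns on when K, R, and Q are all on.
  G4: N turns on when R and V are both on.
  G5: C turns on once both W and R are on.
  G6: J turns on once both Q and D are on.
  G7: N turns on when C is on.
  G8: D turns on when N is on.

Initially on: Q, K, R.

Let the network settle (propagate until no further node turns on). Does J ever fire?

G3: K, R, and Q on → W on.
G5: W and R on → C on.
G7: C on → N on.
N is on, so D turns on (G8).
G6: Q and D on → J on.

Yes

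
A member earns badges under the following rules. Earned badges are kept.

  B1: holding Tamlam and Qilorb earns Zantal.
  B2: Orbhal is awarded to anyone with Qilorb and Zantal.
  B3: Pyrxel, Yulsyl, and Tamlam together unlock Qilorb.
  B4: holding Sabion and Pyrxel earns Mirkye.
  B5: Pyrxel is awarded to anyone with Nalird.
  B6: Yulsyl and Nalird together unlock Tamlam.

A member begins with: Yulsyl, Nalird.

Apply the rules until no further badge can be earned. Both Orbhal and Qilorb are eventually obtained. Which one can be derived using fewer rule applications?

Qilorb

Qilorb: With Yulsyl and Nalird, Tamlam is earned (B6). With Nalird, Pyrxel is earned (B5). With Pyrxel, Yulsyl, and Tamlam, Qilorb is earned (B3). [3 rule applications]
Orbhal: With Yulsyl and Nalird, Tamlam is earned (B6). With Nalird, Pyrxel is earned (B5). With Pyrxel, Yulsyl, and Tamlam, Qilorb is earned (B3). With Tamlam and Qilorb, Zantal is earned (B1). With Qilorb and Zantal, Orbhal is earned (B2). [5 rule applications]
Qilorb needs fewer.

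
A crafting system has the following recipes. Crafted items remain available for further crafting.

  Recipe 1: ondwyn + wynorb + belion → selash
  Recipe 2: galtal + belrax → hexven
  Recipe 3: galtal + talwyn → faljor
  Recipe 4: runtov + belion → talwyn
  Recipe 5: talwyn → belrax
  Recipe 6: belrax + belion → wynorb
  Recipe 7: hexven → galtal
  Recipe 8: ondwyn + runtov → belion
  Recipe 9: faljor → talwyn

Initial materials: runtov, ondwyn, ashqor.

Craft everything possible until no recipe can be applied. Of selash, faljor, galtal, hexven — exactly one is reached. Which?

Using Recipe 8, ondwyn and runtov make belion.
runtov + belion → talwyn (Recipe 4).
Using Recipe 5, talwyn makes belrax.
Using Recipe 6, belrax and belion make wynorb.
ondwyn + wynorb + belion → selash (Recipe 1).
faljor would need galtal and talwyn (Recipe 3), but galtal is never obtained. galtal would need hexven (Recipe 7), but hexven is never obtained. hexven would need galtal and belrax (Recipe 2), but galtal is never obtained.

selash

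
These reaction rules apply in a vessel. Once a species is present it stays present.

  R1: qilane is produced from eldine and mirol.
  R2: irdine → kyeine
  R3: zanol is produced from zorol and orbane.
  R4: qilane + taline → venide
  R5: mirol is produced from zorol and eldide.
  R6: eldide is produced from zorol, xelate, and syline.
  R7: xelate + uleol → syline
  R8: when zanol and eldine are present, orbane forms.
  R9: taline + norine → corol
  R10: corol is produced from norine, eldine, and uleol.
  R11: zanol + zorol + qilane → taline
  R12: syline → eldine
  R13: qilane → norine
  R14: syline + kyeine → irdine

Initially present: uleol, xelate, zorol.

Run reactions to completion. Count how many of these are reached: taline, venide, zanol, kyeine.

taline would need zanol, zorol, and qilane (R11), but zanol never forms.
venide would need qilane and taline (R4), but taline never forms.
zanol would need zorol and orbane (R3), but orbane never forms.
kyeine would need irdine (R2), but irdine never forms.
None of the 4 are reached.

0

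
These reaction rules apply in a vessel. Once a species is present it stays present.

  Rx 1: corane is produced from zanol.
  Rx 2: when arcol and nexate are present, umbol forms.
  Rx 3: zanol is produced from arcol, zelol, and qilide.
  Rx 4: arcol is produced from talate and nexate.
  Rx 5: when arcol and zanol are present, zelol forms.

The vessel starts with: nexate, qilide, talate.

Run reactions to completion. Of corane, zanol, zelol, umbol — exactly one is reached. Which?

umbol

talate and nexate present → arcol forms (Rx 4).
arcol and nexate present → umbol forms (Rx 2).
corane would need zanol (Rx 1), but zanol never forms. zelol would need arcol and zanol (Rx 5), but zanol never forms. zanol would need arcol, zelol, and qilide (Rx 3), but zelol never forms.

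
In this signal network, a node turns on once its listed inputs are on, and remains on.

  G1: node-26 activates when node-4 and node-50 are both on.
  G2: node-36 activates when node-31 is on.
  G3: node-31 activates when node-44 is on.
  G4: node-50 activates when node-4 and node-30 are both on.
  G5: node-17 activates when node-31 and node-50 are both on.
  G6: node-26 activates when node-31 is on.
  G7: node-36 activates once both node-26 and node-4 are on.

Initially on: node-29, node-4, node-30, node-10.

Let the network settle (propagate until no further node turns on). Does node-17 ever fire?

node-17 would need node-31 and node-50 (G5), but node-31 never turns on.

No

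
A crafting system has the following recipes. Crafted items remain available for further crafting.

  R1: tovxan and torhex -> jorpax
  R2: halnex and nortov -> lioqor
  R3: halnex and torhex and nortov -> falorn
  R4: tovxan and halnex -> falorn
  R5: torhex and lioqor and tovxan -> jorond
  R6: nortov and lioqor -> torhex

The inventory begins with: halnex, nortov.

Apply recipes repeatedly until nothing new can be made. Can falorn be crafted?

Using R2, halnex and nortov make lioqor.
Using R6, nortov and lioqor make torhex.
Using R3, halnex, torhex, and nortov make falorn.

Yes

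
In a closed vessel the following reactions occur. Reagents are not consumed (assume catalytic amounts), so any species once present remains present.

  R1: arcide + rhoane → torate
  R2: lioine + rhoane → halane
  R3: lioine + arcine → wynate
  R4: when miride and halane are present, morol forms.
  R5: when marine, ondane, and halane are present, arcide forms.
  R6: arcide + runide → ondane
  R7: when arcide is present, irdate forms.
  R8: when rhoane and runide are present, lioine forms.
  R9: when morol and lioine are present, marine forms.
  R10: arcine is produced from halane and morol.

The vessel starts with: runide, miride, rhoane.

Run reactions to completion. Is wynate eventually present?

Yes

rhoane and runide present → lioine forms (R8).
lioine and rhoane present → halane forms (R2).
miride and halane present → morol forms (R4).
halane and morol present → arcine forms (R10).
lioine and arcine present → wynate forms (R3).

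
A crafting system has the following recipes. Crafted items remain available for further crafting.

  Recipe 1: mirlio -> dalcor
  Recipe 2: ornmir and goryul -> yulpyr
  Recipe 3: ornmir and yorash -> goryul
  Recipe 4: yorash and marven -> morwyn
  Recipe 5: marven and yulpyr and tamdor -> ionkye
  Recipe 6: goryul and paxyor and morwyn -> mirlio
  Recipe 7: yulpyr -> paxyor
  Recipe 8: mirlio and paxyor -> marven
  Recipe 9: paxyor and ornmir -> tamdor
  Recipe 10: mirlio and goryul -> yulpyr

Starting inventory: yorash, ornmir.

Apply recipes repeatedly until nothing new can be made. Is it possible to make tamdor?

Yes

Using Recipe 3, ornmir and yorash make goryul.
Using Recipe 2, ornmir and goryul make yulpyr.
Using Recipe 7, yulpyr makes paxyor.
paxyor and ornmir -> tamdor (Recipe 9).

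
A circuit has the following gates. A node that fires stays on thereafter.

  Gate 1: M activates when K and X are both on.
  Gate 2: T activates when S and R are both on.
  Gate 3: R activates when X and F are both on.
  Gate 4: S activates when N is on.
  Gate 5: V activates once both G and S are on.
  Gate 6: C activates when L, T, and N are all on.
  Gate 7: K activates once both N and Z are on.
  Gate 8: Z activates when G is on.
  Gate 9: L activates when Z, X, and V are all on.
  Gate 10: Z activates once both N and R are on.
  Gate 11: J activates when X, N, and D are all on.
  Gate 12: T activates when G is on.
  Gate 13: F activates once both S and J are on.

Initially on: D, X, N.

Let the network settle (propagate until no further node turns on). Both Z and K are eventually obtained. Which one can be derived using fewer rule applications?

Z

Z: Gate 11: X, N, and D on → J on. N is on, so S activates (Gate 4). S and J are on, so F activates (Gate 13). X and F are on, so R activates (Gate 3). N and R are on, so Z activates (Gate 10). [5 rule applications]
K: Gate 11: X, N, and D on → J on. Gate 4: N on → S on. Gate 13: S and J on → F on. X and F are on, so R activates (Gate 3). Gate 10: N and R on → Z on. Gate 7: N and Z on → K on. [6 rule applications]
Z needs fewer.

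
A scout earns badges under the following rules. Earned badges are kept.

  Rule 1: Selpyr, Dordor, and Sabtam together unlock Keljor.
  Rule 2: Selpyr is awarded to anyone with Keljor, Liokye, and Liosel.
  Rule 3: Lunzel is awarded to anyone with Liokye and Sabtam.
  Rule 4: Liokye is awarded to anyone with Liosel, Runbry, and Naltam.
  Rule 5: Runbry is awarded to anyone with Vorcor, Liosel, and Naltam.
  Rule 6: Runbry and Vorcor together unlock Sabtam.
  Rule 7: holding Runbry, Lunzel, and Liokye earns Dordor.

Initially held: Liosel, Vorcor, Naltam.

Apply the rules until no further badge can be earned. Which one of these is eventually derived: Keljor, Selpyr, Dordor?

Dordor

With Vorcor, Liosel, and Naltam, Runbry is earned (Rule 5).
With Liosel, Runbry, and Naltam, Liokye is earned (Rule 4).
With Runbry and Vorcor, Sabtam is earned (Rule 6).
With Liokye and Sabtam, Lunzel is earned (Rule 3).
With Runbry, Lunzel, and Liokye, Dordor is earned (Rule 7).
Keljor would need Selpyr, Dordor, and Sabtam (Rule 1), but Selpyr is never earned. Selpyr would need Keljor, Liokye, and Liosel (Rule 2), but Keljor is never earned.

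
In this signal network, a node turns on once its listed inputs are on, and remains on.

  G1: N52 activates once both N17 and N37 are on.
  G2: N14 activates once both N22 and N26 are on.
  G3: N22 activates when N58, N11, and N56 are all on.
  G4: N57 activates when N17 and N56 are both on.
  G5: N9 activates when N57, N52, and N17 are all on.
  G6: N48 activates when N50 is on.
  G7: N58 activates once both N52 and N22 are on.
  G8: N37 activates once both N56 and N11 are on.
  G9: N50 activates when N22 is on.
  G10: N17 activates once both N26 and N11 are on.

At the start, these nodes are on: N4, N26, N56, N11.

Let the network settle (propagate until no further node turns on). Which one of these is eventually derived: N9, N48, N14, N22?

N56 and N11 are on, so N37 activates (G8).
N26 and N11 are on, so N17 activates (G10).
N17 and N56 are on, so N57 activates (G4).
N17 and N37 are on, so N52 activates (G1).
G5: N57, N52, and N17 on → N9 on.
N22 would need N58, N11, and N56 (G3), but N58 never turns on. N48 would need N50 (G6), but N50 never turns on. N14 would need N22 and N26 (G2), but N22 never turns on.

N9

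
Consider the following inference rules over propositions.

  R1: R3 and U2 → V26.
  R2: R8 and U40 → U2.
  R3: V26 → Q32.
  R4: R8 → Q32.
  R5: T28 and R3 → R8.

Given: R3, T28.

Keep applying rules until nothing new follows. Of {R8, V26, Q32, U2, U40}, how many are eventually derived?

From T28 and R3, R5 gives R8.
R8 holds, so Q32 follows (R4).
R8: reached.
V26 would need R3 and U2 (R1), but U2 is never established.
Q32: reached.
U2 would need R8 and U40 (R2), but U40 is never established.
No rule produces U40, and it is not given.
Reached: R8 and Q32 — 2 of the 5.

2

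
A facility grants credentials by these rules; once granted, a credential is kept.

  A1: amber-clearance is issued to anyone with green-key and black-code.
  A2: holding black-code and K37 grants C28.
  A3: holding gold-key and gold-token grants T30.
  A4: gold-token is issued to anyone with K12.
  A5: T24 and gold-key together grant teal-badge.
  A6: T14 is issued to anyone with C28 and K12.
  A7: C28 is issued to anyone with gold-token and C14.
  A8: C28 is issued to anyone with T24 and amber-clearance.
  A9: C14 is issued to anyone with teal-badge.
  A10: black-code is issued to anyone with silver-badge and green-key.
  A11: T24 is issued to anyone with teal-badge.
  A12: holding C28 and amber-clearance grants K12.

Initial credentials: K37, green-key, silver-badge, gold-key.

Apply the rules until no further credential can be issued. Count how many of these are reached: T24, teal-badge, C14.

0

T24 would need teal-badge (A11), but teal-badge is never granted.
teal-badge would need T24 and gold-key (A5), but T24 is never granted.
C14 would need teal-badge (A9), but teal-badge is never granted.
None of the 3 are reached.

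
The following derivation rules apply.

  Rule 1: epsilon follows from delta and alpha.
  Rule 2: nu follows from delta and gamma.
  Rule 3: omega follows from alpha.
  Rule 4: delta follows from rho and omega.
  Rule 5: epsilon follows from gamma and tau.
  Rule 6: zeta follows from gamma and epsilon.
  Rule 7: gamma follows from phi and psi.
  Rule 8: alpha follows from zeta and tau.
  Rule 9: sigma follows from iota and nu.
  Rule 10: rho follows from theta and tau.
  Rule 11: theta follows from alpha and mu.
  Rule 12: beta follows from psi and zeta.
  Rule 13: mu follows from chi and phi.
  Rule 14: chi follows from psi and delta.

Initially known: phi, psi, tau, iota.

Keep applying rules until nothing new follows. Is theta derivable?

theta would need alpha and mu (Rule 11), but mu is never established.

No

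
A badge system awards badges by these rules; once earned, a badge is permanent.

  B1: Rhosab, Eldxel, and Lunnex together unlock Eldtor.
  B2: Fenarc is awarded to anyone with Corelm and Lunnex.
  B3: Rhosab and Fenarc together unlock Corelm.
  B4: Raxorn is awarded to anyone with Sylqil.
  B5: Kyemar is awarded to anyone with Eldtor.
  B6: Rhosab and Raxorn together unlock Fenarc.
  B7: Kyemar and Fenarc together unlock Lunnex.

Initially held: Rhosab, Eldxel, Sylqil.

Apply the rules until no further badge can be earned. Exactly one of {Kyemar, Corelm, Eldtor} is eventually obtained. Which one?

Corelm

With Sylqil, Raxorn is earned (B4).
With Rhosab and Raxorn, Fenarc is earned (B6).
With Rhosab and Fenarc, Corelm is earned (B3).
Eldtor would need Rhosab, Eldxel, and Lunnex (B1), but Lunnex is never earned. Kyemar would need Eldtor (B5), but Eldtor is never earned.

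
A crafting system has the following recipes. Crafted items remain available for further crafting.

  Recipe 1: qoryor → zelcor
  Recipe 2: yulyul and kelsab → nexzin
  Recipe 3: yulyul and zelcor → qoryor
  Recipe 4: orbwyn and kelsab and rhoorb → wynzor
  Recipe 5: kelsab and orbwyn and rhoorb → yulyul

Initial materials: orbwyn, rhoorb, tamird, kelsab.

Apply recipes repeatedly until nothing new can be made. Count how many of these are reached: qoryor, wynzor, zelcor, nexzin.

orbwyn and kelsab and rhoorb → wynzor (Recipe 4).
kelsab and orbwyn and rhoorb → yulyul (Recipe 5).
Using Recipe 2, yulyul and kelsab make nexzin.
qoryor would need yulyul and zelcor (Recipe 3), but zelcor is never obtained.
wynzor: reached.
zelcor would need qoryor (Recipe 1), but qoryor is never obtained.
nexzin: reached.
Reached: wynzor and nexzin — 2 of the 4.

2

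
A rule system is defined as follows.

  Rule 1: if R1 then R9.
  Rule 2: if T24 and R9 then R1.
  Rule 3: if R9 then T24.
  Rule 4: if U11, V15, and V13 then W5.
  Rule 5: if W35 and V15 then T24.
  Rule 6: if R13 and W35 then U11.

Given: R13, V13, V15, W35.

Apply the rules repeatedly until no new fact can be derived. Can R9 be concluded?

No

R9 would need R1 (Rule 1), but R1 is never established.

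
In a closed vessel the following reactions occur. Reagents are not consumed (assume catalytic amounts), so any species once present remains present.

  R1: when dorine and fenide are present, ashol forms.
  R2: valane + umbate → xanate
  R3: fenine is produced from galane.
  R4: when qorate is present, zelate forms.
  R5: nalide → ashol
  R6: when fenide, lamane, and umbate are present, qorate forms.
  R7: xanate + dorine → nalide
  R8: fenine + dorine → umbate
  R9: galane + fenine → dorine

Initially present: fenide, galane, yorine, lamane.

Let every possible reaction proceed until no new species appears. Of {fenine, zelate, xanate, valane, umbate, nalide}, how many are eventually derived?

galane present → fenine forms (R3).
galane and fenine present → dorine forms (R9).
fenine and dorine present → umbate forms (R8).
fenide, lamane, and umbate present → qorate forms (R6).
qorate present → zelate forms (R4).
fenine: reached.
zelate: reached.
xanate would need valane and umbate (R2), but valane never forms.
No rule produces valane, and it is not given.
umbate: reached.
nalide would need xanate and dorine (R7), but xanate never forms.
Reached: fenine, zelate, and umbate — 3 of the 6.

3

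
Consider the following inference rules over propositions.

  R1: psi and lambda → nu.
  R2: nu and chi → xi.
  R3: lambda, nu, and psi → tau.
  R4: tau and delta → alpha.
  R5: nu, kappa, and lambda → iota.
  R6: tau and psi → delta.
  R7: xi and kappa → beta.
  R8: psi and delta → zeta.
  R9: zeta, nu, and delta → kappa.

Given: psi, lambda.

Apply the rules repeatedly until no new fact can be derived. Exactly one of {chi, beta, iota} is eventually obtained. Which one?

iota

From psi and lambda, R1 gives nu.
lambda, nu, and psi hold, so tau follows (R3).
tau and psi hold, so delta follows (R6).
psi and delta hold, so zeta follows (R8).
zeta, nu, and delta hold, so kappa follows (R9).
From nu, kappa, and lambda, R5 gives iota.
No rule produces chi, and it is not given. beta would need xi and kappa (R7), but xi is never established.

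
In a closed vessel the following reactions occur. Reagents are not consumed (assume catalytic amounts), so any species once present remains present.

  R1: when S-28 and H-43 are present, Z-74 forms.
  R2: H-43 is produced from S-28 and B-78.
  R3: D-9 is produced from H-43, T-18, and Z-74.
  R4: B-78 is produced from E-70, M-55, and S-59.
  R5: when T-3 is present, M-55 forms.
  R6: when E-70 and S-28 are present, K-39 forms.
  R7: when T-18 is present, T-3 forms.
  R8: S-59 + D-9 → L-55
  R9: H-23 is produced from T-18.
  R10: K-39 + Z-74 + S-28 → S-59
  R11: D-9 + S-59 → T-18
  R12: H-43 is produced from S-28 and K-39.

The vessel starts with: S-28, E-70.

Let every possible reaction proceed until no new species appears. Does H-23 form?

No

H-23 would need T-18 (R9), but T-18 never forms.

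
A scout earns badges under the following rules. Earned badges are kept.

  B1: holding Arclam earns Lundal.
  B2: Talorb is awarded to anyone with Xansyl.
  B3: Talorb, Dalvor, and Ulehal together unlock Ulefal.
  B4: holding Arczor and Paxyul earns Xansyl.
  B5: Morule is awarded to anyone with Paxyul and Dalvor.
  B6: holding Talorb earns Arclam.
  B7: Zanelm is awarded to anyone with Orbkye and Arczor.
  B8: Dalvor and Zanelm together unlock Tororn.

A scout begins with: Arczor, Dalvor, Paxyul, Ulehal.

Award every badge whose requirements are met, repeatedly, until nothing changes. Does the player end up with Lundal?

Yes

With Arczor and Paxyul, Xansyl is earned (B4).
With Xansyl, Talorb is earned (B2).
With Talorb, Arclam is earned (B6).
With Arclam, Lundal is earned (B1).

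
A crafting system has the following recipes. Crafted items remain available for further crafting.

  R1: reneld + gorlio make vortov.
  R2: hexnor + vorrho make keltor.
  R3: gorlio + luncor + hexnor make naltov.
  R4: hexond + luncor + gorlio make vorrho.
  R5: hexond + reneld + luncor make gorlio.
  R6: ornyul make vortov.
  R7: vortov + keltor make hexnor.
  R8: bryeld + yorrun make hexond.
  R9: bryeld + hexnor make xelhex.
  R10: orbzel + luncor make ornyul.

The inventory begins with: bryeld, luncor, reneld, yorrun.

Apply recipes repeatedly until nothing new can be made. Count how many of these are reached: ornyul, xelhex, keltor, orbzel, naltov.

ornyul would need orbzel and luncor (R10), but orbzel is never obtained.
xelhex would need bryeld and hexnor (R9), but hexnor is never obtained.
keltor would need hexnor and vorrho (R2), but hexnor is never obtained.
No rule produces orbzel, and it is not given.
naltov would need gorlio, luncor, and hexnor (R3), but hexnor is never obtained.
None of the 5 are reached.

0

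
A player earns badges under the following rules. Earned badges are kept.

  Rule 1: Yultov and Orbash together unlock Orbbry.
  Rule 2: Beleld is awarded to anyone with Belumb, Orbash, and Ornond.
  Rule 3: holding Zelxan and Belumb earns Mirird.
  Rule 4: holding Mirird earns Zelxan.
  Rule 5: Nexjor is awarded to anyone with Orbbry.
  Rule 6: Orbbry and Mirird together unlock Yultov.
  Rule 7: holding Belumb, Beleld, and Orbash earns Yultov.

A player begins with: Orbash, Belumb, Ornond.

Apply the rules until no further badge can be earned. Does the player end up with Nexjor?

Yes

With Belumb, Orbash, and Ornond, Beleld is earned (Rule 2).
With Belumb, Beleld, and Orbash, Yultov is earned (Rule 7).
With Yultov and Orbash, Orbbry is earned (Rule 1).
With Orbbry, Nexjor is earned (Rule 5).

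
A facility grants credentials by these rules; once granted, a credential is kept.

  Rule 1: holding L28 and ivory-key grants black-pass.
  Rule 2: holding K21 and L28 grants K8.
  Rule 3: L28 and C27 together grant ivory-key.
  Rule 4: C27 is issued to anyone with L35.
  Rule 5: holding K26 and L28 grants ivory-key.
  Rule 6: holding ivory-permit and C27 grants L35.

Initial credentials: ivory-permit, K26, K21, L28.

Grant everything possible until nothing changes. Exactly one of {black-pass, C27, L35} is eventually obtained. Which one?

Holding K26 and L28 grants ivory-key (Rule 5).
Holding L28 and ivory-key grants black-pass (Rule 1).
L35 would need ivory-permit and C27 (Rule 6), but C27 is never granted. C27 would need L35 (Rule 4), but L35 is never granted.

black-pass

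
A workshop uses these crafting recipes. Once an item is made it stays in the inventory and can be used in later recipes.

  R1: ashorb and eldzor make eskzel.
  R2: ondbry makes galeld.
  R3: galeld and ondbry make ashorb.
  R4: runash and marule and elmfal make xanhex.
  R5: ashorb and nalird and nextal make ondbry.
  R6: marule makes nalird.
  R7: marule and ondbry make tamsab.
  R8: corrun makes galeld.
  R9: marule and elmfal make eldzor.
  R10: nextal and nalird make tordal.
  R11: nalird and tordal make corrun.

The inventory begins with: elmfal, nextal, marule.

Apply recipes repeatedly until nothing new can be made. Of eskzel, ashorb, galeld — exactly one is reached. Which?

marule → nalird (R6).
nextal and nalird → tordal (R10).
nalird and tordal → corrun (R11).
Using R8, corrun makes galeld.
eskzel would need ashorb and eldzor (R1), but ashorb is never obtained. ashorb would need galeld and ondbry (R3), but ondbry is never obtained.

galeld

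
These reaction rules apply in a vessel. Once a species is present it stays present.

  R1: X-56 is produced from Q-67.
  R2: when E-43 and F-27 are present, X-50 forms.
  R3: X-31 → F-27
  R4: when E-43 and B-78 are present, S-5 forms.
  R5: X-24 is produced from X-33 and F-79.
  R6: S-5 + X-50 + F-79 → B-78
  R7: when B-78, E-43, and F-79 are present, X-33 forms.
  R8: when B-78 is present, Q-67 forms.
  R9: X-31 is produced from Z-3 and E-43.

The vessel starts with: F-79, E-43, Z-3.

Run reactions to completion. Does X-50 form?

Z-3 and E-43 present → X-31 forms (R9).
X-31 present → F-27 forms (R3).
E-43 and F-27 present → X-50 forms (R2).

Yes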